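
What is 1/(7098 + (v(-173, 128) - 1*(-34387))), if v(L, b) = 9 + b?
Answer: 1/41622 ≈ 2.4026e-5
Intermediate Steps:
1/(7098 + (v(-173, 128) - 1*(-34387))) = 1/(7098 + ((9 + 128) - 1*(-34387))) = 1/(7098 + (137 + 34387)) = 1/(7098 + 34524) = 1/41622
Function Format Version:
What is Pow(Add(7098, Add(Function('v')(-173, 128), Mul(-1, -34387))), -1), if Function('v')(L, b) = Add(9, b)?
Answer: Rational(1, 41622) ≈ 2.4026e-5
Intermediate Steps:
Pow(Add(7098, Add(Function('v')(-173, 128), Mul(-1, -34387))), -1) = Pow(Add(7098, Add(Add(9, 128), Mul(-1, -34387))), -1) = Pow(Add(7098, Add(137, 34387)), -1) = Pow(Add(7098, 34524), -1) = Pow(41622, -1) = Rational(1, 41622)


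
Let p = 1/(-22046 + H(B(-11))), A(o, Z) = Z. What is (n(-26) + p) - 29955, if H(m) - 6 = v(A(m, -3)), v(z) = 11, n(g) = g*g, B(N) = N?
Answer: -644987092/22029 ≈ -29279.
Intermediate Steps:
n(g) = g²
H(m) = 17 (H(m) = 6 + 11 = 17)
p = -1/22029 (p = 1/(-22046 + 17) = 1/(-22029) = -1/22029 ≈ -4.5395e-5)
(n(-26) + p) - 29955 = ((-26)² - 1/22029) - 29955 = (676 - 1/22029) - 29955 = 14891603/22029 - 29955 = -644987092/22029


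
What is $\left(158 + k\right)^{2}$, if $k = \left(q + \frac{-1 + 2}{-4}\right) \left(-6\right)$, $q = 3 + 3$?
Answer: $\frac{61009}{4} \approx 15252.0$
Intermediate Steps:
$q = 6$
$k = - \frac{69}{2}$ ($k = \left(6 + \frac{-1 + 2}{-4}\right) \left(-6\right) = \left(6 + 1 \left(- \frac{1}{4}\right)\right) \left(-6\right) = \left(6 - \frac{1}{4}\right) \left(-6\right) = \frac{23}{4} \left(-6\right) = - \frac{69}{2} \approx -34.5$)
$\left(158 + k\right)^{2} = \left(158 - \frac{69}{2}\right)^{2} = \left(\frac{247}{2}\right)^{2} = \frac{61009}{4}$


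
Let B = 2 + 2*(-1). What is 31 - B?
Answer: 31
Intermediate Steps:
B = 0 (B = 2 - 2 = 0)
31 - B = 31 - 1*0 = 31 + 0 = 31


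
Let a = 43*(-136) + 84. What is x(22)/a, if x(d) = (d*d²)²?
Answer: -2576816/131 ≈ -19670.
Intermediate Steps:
a = -5764 (a = -5848 + 84 = -5764)
x(d) = d⁶ (x(d) = (d³)² = d⁶)
x(22)/a = 22⁶/(-5764) = 113379904*(-1/5764) = -2576816/131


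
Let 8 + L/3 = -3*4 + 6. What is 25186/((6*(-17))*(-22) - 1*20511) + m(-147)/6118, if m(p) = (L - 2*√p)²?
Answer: -9471854/7982679 + 84*I*√3/437 ≈ -1.1866 + 0.33293*I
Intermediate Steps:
L = -42 (L = -24 + 3*(-3*4 + 6) = -24 + 3*(-12 + 6) = -24 + 3*(-6) = -24 - 18 = -42)
m(p) = (-42 - 2*√p)²
25186/((6*(-17))*(-22) - 1*20511) + m(-147)/6118 = 25186/((6*(-17))*(-22) - 1*20511) + (4*(21 + √(-147))²)/6118 = 25186/(-102*(-22) - 20511) + (4*(21 + 7*I*√3)²)*(1/6118) = 25186/(2244 - 20511) + 2*(21 + 7*I*√3)²/3059 = 25186/(-18267) + 2*(21 + 7*I*√3)²/3059 = 25186*(-1/18267) + 2*(21 + 7*I*√3)²/3059 = -25186/18267 + 2*(21 + 7*I*√3)²/3059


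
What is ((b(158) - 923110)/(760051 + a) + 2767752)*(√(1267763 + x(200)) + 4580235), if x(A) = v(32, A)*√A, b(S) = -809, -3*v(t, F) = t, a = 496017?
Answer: 1447555705071430545/114188 + 1158827931739*√(11409867 - 960*√2)/1256068 ≈ 1.2680e+13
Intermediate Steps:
v(t, F) = -t/3
x(A) = -32*√A/3 (x(A) = (-⅓*32)*√A = -32*√A/3)
((b(158) - 923110)/(760051 + a) + 2767752)*(√(1267763 + x(200)) + 4580235) = ((-809 - 923110)/(760051 + 496017) + 2767752)*(√(1267763 - 320*√2/3) + 4580235) = (-923919/1256068 + 2767752)*(√(1267763 - 320*√2/3) + 4580235) = (-923919*1/1256068 + 2767752)*(√(1267763 - 320*√2/3) + 4580235) = (-923919/1256068 + 2767752)*(4580235 + √(1267763 - 320*√2/3)) = 3476483795217*(4580235 + √(1267763 - 320*√2/3))/1256068 = 1447555705071430545/114188 + 3476483795217*√(1267763 - 320*√2/3)/1256068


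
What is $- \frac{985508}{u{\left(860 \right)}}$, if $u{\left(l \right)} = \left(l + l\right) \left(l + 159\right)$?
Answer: $- \frac{246377}{438170} \approx -0.56229$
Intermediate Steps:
$u{\left(l \right)} = 2 l \left(159 + l\right)$
$- \frac{985508}{u{\left(860 \right)}} = - \frac{985508}{2 \cdot 860 \left(159 + 860\right)} = - \frac{985508}{2 \cdot 860 \cdot 1019} = - \frac{985508}{1752680} = \left(-985508\right) \frac{1}{1752680} = - \frac{246377}{438170}$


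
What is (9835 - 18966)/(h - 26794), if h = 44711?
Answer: -397/779 ≈ -0.50963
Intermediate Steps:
(9835 - 18966)/(h - 26794) = (9835 - 18966)/(44711 - 26794) = -9131/17917 = -9131*1/17917 = -397/779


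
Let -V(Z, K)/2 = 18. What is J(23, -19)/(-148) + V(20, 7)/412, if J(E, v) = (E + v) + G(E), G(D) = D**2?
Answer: -56231/15244 ≈ -3.6887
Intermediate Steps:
J(E, v) = E + v + E**2 (J(E, v) = (E + v) + E**2 = E + v + E**2)
V(Z, K) = -36 (V(Z, K) = -2*18 = -36)
J(23, -19)/(-148) + V(20, 7)/412 = (23 - 19 + 23**2)/(-148) - 36/412 = (23 - 19 + 529)*(-1/148) - 36*1/412 = 533*(-1/148) - 9/103 = -533/148 - 9/103 = -56231/15244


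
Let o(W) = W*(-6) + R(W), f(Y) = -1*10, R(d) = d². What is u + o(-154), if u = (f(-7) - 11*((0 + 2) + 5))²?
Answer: 32209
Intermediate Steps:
f(Y) = -10
o(W) = W² - 6*W (o(W) = W*(-6) + W² = -6*W + W² = W² - 6*W)
u = 7569 (u = (-10 - 11*((0 + 2) + 5))² = (-10 - 11*(2 + 5))² = (-10 - 11*7)² = (-10 - 77)² = (-87)² = 7569)
u + o(-154) = 7569 - 154*(-6 - 154) = 7569 - 154*(-160) = 7569 + 24640 = 32209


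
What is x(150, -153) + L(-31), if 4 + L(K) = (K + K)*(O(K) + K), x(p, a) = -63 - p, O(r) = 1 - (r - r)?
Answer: 1643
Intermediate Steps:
O(r) = 1 (O(r) = 1 - 1*0 = 1 + 0 = 1)
L(K) = -4 + 2*K*(1 + K) (L(K) = -4 + (K + K)*(1 + K) = -4 + (2*K)*(1 + K) = -4 + 2*K*(1 + K))
x(150, -153) + L(-31) = (-63 - 1*150) + (-4 + 2*(-31) + 2*(-31)²) = (-63 - 150) + (-4 - 62 + 2*961) = -213 + (-4 - 62 + 1922) = -213 + 1856 = 1643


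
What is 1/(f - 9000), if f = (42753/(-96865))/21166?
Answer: -2050244590/18452201352753 ≈ -0.00011111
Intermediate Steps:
f = -42753/2050244590 (f = (42753*(-1/96865))*(1/21166) = -42753/96865*1/21166 = -42753/2050244590 ≈ -2.0853e-5)
1/(f - 9000) = 1/(-42753/2050244590 - 9000) = 1/(-18452201352753/2050244590) = -2050244590/18452201352753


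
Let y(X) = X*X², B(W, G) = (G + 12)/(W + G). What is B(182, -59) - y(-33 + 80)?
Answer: -12770276/123 ≈ -1.0382e+5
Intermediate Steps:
B(W, G) = (12 + G)/(G + W)
y(X) = X³
B(182, -59) - y(-33 + 80) = (12 - 59)/(-59 + 182) - (-33 + 80)³ = -47/123 - 1*47³ = (1/123)*(-47) - 1*103823 = -47/123 - 103823 = -12770276/123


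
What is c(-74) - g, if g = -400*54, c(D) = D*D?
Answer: 27076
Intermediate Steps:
c(D) = D²
g = -21600
c(-74) - g = (-74)² - 1*(-21600) = 5476 + 21600 = 27076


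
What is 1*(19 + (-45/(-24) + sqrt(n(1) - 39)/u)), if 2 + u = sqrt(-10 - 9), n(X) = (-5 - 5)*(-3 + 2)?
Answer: (8*sqrt(29) + 167*sqrt(19) + 334*I)/(8*(sqrt(19) + 2*I)) ≈ 21.896 - 0.46828*I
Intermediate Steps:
n(X) = 10 (n(X) = -10*(-1) = 10)
u = -2 + I*sqrt(19) (u = -2 + sqrt(-10 - 9) = -2 + sqrt(-19) = -2 + I*sqrt(19) ≈ -2.0 + 4.3589*I)
1*(19 + (-45/(-24) + sqrt(n(1) - 39)/u)) = 1*(19 + (-45/(-24) + sqrt(10 - 39)/(-2 + I*sqrt(19)))) = 1*(19 + (-45*(-1/24) + sqrt(-29)/(-2 + I*sqrt(19)))) = 1*(19 + (15/8 + (I*sqrt(29))/(-2 + I*sqrt(19)))) = 1*(19 + (15/8 + I*sqrt(29)/(-2 + I*sqrt(19)))) = 1*(167/8 + I*sqrt(29)/(-2 + I*sqrt(19))) = 167/8 + I*sqrt(29)/(-2 + I*sqrt(19))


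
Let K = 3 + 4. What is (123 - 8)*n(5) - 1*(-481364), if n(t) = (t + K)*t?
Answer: 488264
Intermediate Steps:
K = 7
n(t) = t*(7 + t) (n(t) = (t + 7)*t = (7 + t)*t = t*(7 + t))
(123 - 8)*n(5) - 1*(-481364) = (123 - 8)*(5*(7 + 5)) - 1*(-481364) = 115*(5*12) + 481364 = 115*60 + 481364 = 6900 + 481364 = 488264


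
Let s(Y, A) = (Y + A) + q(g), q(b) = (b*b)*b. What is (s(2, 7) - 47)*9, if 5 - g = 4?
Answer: -333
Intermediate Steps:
g = 1 (g = 5 - 1*4 = 5 - 4 = 1)
q(b) = b³ (q(b) = b²*b = b³)
s(Y, A) = 1 + A + Y (s(Y, A) = (Y + A) + 1³ = (A + Y) + 1 = 1 + A + Y)
(s(2, 7) - 47)*9 = ((1 + 7 + 2) - 47)*9 = (10 - 47)*9 = -37*9 = -333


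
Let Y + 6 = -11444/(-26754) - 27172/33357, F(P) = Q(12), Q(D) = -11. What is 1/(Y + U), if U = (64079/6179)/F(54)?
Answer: -3369877259749/24699854223243 ≈ -0.13643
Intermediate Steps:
F(P) = -11
U = -64079/67969 (U = (64079/6179)/(-11) = (64079*(1/6179))*(-1/11) = (64079/6179)*(-1/11) = -64079/67969 ≈ -0.94277)
Y = -316656736/49579621 (Y = -6 + (-11444/(-26754) - 27172/33357) = -6 + (-11444*(-1/26754) - 27172*1/33357) = -6 + (5722/13377 - 27172/33357) = -6 - 19179010/49579621 = -316656736/49579621 ≈ -6.3868)
1/(Y + U) = 1/(-316656736/49579621 - 64079/67969) = 1/(-24699854223243/3369877259749) = -3369877259749/24699854223243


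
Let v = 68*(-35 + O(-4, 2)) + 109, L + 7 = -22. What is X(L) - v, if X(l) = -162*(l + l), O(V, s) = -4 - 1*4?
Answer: 12211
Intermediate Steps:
L = -29 (L = -7 - 22 = -29)
O(V, s) = -8 (O(V, s) = -4 - 4 = -8)
X(l) = -324*l
v = -2815 (v = 68*(-35 - 8) + 109 = 68*(-43) + 109 = -2924 + 109 = -2815)
X(L) - v = -324*(-29) - 1*(-2815) = 9396 + 2815 = 12211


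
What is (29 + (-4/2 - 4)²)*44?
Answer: 2860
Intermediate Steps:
(29 + (-4/2 - 4)²)*44 = (29 + (-4*½ - 4)²)*44 = (29 + (-2 - 4)²)*44 = (29 + (-6)²)*44 = (29 + 36)*44 = 65*44 = 2860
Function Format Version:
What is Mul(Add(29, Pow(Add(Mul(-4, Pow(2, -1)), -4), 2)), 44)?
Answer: 2860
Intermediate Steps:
Mul(Add(29, Pow(Add(Mul(-4, Pow(2, -1)), -4), 2)), 44) = Mul(Add(29, Pow(Add(Mul(-4, Rational(1, 2)), -4), 2)), 44) = Mul(Add(29, Pow(Add(-2, -4), 2)), 44) = Mul(Add(29, Pow(-6, 2)), 44) = Mul(Add(29, 36), 44) = Mul(65, 44) = 2860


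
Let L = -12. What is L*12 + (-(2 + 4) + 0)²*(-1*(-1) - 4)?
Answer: -252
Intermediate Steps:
L*12 + (-(2 + 4) + 0)²*(-1*(-1) - 4) = -12*12 + (-(2 + 4) + 0)²*(-1*(-1) - 4) = -144 + (-1*6 + 0)²*(1 - 4) = -144 + (-6 + 0)²*(-3) = -144 + (-6)²*(-3) = -144 + 36*(-3) = -144 - 108 = -252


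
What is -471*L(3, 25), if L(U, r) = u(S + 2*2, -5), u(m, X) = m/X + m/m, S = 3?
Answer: 942/5 ≈ 188.40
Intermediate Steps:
u(m, X) = 1 + m/X (u(m, X) = m/X + 1 = 1 + m/X)
L(U, r) = -⅖ (L(U, r) = (-5 + (3 + 2*2))/(-5) = -(-5 + (3 + 4))/5 = -(-5 + 7)/5 = -⅕*2 = -⅖)
-471*L(3, 25) = -471*(-⅖) = 942/5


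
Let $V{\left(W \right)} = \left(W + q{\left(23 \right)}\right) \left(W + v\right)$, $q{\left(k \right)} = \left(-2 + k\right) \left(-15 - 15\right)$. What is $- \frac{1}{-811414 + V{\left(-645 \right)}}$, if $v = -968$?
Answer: $- \frac{1}{1245161} \approx -8.0311 \cdot 10^{-7}$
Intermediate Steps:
$q{\left(k \right)} = 60 - 30 k$ ($q{\left(k \right)} = \left(-2 + k\right) \left(-30\right) = 60 - 30 k$)
$V{\left(W \right)} = \left(-968 + W\right) \left(-630 + W\right)$ ($V{\left(W \right)} = \left(W + \left(60 - 690\right)\right) \left(W - 968\right) = \left(W + \left(60 - 690\right)\right) \left(-968 + W\right) = \left(W - 630\right) \left(-968 + W\right) = \left(-630 + W\right) \left(-968 + W\right) = \left(-968 + W\right) \left(-630 + W\right)$)
$- \frac{1}{-811414 + V{\left(-645 \right)}} = - \frac{1}{-811414 + \left(609840 + \left(-645\right)^{2} - -1030710\right)} = - \frac{1}{-811414 + \left(609840 + 416025 + 1030710\right)} = - \frac{1}{-811414 + 2056575} = - \frac{1}{1245161}$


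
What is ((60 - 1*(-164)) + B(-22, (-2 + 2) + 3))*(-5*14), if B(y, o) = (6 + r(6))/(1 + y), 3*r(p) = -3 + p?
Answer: -46970/3 ≈ -15657.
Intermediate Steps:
r(p) = -1 + p/3 (r(p) = (-3 + p)/3 = -1 + p/3)
B(y, o) = 7/(1 + y) (B(y, o) = (6 + (-1 + (1/3)*6))/(1 + y) = (6 + (-1 + 2))/(1 + y) = (6 + 1)/(1 + y) = 7/(1 + y))
((60 - 1*(-164)) + B(-22, (-2 + 2) + 3))*(-5*14) = ((60 - 1*(-164)) + 7/(1 - 22))*(-5*14) = ((60 + 164) + 7/(-21))*(-70) = (224 + 7*(-1/21))*(-70) = (224 - 1/3)*(-70) = (671/3)*(-70) = -46970/3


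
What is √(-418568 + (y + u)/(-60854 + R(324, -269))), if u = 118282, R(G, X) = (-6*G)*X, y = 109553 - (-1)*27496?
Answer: I*√89372427082816090/462082 ≈ 646.97*I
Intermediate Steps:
y = 137049 (y = 109553 - 1*(-27496) = 109553 + 27496 = 137049)
R(G, X) = -6*G*X
√(-418568 + (y + u)/(-60854 + R(324, -269))) = √(-418568 + (137049 + 118282)/(-60854 - 6*324*(-269))) = √(-418568 + 255331/(-60854 + 522936)) = √(-418568 + 255331/462082) = √(-193412483245/462082) = I*√89372427082816090/462082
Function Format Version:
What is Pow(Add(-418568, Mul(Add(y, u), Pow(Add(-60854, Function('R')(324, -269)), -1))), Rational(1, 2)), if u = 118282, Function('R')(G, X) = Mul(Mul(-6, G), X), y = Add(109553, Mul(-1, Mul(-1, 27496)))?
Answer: Mul(Rational(1, 462082), I, Pow(89372427082816090, Rational(1, 2))) ≈ Mul(646.97, I)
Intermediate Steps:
y = 137049 (y = Add(109553, Mul(-1, -27496)) = Add(109553, 27496) = 137049)
Function('R')(G, X) = Mul(-6, G, X)
Pow(Add(-418568, Mul(Add(y, u), Pow(Add(-60854, Function('R')(324, -269)), -1))), Rational(1, 2)) = Pow(Add(-418568, Mul(Add(137049, 118282), Pow(Add(-60854, Mul(-6, 324, -269)), -1))), Rational(1, 2)) = Pow(Add(-418568, Mul(255331, Pow(Add(-60854, 522936), -1))), Rational(1, 2)) = Pow(Add(-418568, Mul(255331, Pow(462082, -1))), Rational(1, 2)) = Pow(Add(-418568, Mul(255331, Rational(1, 462082))), Rational(1, 2)) = Pow(Add(-418568, Rational(255331, 462082)), Rational(1, 2)) = Pow(Rational(-193412483245, 462082), Rational(1, 2)) = Mul(Rational(1, 462082), I, Pow(89372427082816090, Rational(1, 2)))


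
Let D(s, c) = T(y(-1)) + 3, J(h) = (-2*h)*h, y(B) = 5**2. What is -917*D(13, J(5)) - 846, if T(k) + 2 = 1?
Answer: -2680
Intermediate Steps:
y(B) = 25
J(h) = -2*h**2
T(k) = -1 (T(k) = -2 + 1 = -1)
D(s, c) = 2 (D(s, c) = -1 + 3 = 2)
-917*D(13, J(5)) - 846 = -917*2 - 846 = -1834 - 846 = -2680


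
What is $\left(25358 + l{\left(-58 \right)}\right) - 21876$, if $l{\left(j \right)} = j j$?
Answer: $6846$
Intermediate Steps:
$l{\left(j \right)} = j^{2}$
$\left(25358 + l{\left(-58 \right)}\right) - 21876 = \left(25358 + \left(-58\right)^{2}\right) - 21876 = \left(25358 + 3364\right) - 21876 = 28722 - 21876 = 6846$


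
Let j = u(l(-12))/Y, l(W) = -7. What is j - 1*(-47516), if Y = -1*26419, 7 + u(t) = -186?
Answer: 1255325397/26419 ≈ 47516.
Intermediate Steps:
u(t) = -193 (u(t) = -7 - 186 = -193)
Y = -26419
j = 193/26419 (j = -193/(-26419) = -193*(-1/26419) = 193/26419 ≈ 0.0073053)
j - 1*(-47516) = 193/26419 - 1*(-47516) = 193/26419 + 47516 = 1255325397/26419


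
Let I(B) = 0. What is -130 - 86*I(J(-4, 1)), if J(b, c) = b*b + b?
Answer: -130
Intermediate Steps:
J(b, c) = b + b**2 (J(b, c) = b**2 + b = b + b**2)
-130 - 86*I(J(-4, 1)) = -130 - 86*0 = -130 + 0 = -130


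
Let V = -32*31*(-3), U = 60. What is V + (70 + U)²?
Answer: 19876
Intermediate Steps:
V = 2976 (V = -992*(-3) = 2976)
V + (70 + U)² = 2976 + (70 + 60)² = 2976 + 130² = 2976 + 16900 = 19876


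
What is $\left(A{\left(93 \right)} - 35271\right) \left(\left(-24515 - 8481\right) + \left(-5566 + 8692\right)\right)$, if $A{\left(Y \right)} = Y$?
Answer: $1050766860$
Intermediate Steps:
$\left(A{\left(93 \right)} - 35271\right) \left(\left(-24515 - 8481\right) + \left(-5566 + 8692\right)\right) = \left(93 - 35271\right) \left(\left(-24515 - 8481\right) + \left(-5566 + 8692\right)\right) = - 35178 \left(-32996 + 3126\right) = \left(-35178\right) \left(-29870\right) = 1050766860$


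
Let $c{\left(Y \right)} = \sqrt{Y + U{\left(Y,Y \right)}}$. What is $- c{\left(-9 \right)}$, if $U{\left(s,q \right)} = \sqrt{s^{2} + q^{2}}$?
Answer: $- 3 \sqrt{-1 + \sqrt{2}} \approx -1.9308$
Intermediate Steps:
$U{\left(s,q \right)} = \sqrt{q^{2} + s^{2}}$
$c{\left(Y \right)} = \sqrt{Y + \sqrt{2} \sqrt{Y^{2}}}$ ($c{\left(Y \right)} = \sqrt{Y + \sqrt{Y^{2} + Y^{2}}} = \sqrt{Y + \sqrt{2 Y^{2}}} = \sqrt{Y + \sqrt{2} \sqrt{Y^{2}}}$)
$- c{\left(-9 \right)} = - \sqrt{-9 + \sqrt{2} \sqrt{\left(-9\right)^{2}}} = - \sqrt{-9 + \sqrt{2} \sqrt{81}} = - \sqrt{-9 + \sqrt{2} \cdot 9} = - \sqrt{-9 + 9 \sqrt{2}}$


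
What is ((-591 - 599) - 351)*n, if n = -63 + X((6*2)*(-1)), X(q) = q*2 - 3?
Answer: 138690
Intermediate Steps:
X(q) = -3 + 2*q (X(q) = 2*q - 3 = -3 + 2*q)
n = -90 (n = -63 + (-3 + 2*((6*2)*(-1))) = -63 + (-3 + 2*(12*(-1))) = -63 + (-3 + 2*(-12)) = -63 + (-3 - 24) = -63 - 27 = -90)
((-591 - 599) - 351)*n = ((-591 - 599) - 351)*(-90) = (-1190 - 351)*(-90) = -1541*(-90) = 138690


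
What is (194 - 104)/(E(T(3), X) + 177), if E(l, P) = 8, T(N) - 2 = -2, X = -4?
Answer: 18/37 ≈ 0.48649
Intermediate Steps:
T(N) = 0 (T(N) = 2 - 2 = 0)
(194 - 104)/(E(T(3), X) + 177) = (194 - 104)/(8 + 177) = 90/185 = 90*(1/185) = 18/37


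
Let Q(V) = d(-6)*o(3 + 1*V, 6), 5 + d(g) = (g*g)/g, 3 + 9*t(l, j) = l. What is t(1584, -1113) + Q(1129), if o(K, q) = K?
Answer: -36829/3 ≈ -12276.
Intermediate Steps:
t(l, j) = -⅓ + l/9
d(g) = -5 + g (d(g) = -5 + (g*g)/g = -5 + g²/g = -5 + g)
Q(V) = -33 - 11*V (Q(V) = (-5 - 6)*(3 + 1*V) = -11*(3 + V) = -33 - 11*V)
t(1584, -1113) + Q(1129) = (-⅓ + (⅑)*1584) + (-33 - 11*1129) = (-⅓ + 176) + (-33 - 12419) = 527/3 - 12452 = -36829/3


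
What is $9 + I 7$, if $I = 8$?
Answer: $65$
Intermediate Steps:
$9 + I 7 = 9 + 8 \cdot 7 = 9 + 56 = 65$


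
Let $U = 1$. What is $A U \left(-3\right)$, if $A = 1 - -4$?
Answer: $-15$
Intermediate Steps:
$A = 5$ ($A = 1 + 4 = 5$)
$A U \left(-3\right) = 5 \cdot 1 \left(-3\right) = 5 \left(-3\right) = -15$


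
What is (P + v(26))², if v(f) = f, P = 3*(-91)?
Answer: 61009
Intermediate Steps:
P = -273
(P + v(26))² = (-273 + 26)² = (-247)² = 61009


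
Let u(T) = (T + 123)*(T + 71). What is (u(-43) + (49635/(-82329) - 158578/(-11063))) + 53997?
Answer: 1313679182704/23353993 ≈ 56251.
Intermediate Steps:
u(T) = (71 + T)*(123 + T) (u(T) = (123 + T)*(71 + T) = (71 + T)*(123 + T))
(u(-43) + (49635/(-82329) - 158578/(-11063))) + 53997 = ((8733 + (-43)**2 + 194*(-43)) + (49635/(-82329) - 158578/(-11063))) + 53997 = ((8733 + 1849 - 8342) + (49635*(-1/82329) - 158578*(-1/11063))) + 53997 = (2240 + (-16545/27443 + 158578/11063)) + 53997 = (2240 + 320678363/23353993) + 53997 = 52633622683/23353993 + 53997 = 1313679182704/23353993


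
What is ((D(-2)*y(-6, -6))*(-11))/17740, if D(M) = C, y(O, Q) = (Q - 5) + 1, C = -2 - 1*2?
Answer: -22/887 ≈ -0.024803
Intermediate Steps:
C = -4 (C = -2 - 2 = -4)
y(O, Q) = -4 + Q (y(O, Q) = (-5 + Q) + 1 = -4 + Q)
D(M) = -4
((D(-2)*y(-6, -6))*(-11))/17740 = (-4*(-4 - 6)*(-11))/17740 = (-4*(-10)*(-11))*(1/17740) = (40*(-11))*(1/17740) = -440*1/17740 = -22/887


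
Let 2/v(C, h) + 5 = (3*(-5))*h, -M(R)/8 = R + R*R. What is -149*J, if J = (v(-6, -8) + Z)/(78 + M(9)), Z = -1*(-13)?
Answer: 74351/24610 ≈ 3.0212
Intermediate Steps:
M(R) = -8*R - 8*R² (M(R) = -8*(R + R*R) = -8*(R + R²) = -8*R - 8*R²)
v(C, h) = 2/(-5 - 15*h) (v(C, h) = 2/(-5 + (3*(-5))*h) = 2/(-5 - 15*h))
Z = 13
J = -499/24610 (J = (-2/(5 + 15*(-8)) + 13)/(78 - 8*9*(1 + 9)) = (-2/(5 - 120) + 13)/(78 - 8*9*10) = (-2/(-115) + 13)/(78 - 720) = (-2*(-1/115) + 13)/(-642) = (2/115 + 13)*(-1/642) = (1497/115)*(-1/642) = -499/24610 ≈ -0.020276)
-149*J = -149*(-499/24610) = 74351/24610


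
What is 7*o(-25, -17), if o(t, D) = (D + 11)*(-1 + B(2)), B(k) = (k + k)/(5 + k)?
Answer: 18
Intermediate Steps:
B(k) = 2*k/(5 + k) (B(k) = (2*k)/(5 + k) = 2*k/(5 + k))
o(t, D) = -33/7 - 3*D/7 (o(t, D) = (D + 11)*(-1 + 2*2/(5 + 2)) = (11 + D)*(-1 + 2*2/7) = (11 + D)*(-1 + 2*2*(1/7)) = (11 + D)*(-1 + 4/7) = (11 + D)*(-3/7) = -33/7 - 3*D/7)
7*o(-25, -17) = 7*(-33/7 - 3/7*(-17)) = 7*(-33/7 + 51/7) = 7*(18/7) = 18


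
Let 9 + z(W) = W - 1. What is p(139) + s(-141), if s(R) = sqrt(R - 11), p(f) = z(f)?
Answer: 129 + 2*I*sqrt(38) ≈ 129.0 + 12.329*I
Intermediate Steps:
z(W) = -10 + W (z(W) = -9 + (W - 1) = -9 + (-1 + W) = -10 + W)
p(f) = -10 + f
s(R) = sqrt(-11 + R)
p(139) + s(-141) = (-10 + 139) + sqrt(-11 - 141) = 129 + sqrt(-152) = 129 + 2*I*sqrt(38)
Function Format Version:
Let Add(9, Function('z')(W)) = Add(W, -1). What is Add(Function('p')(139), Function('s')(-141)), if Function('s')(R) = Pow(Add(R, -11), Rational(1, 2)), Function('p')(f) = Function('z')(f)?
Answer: Add(129, Mul(2, I, Pow(38, Rational(1, 2)))) ≈ Add(129.00, Mul(12.329, I))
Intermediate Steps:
Function('z')(W) = Add(-10, W) (Function('z')(W) = Add(-9, Add(W, -1)) = Add(-9, Add(-1, W)) = Add(-10, W))
Function('p')(f) = Add(-10, f)
Function('s')(R) = Pow(Add(-11, R), Rational(1, 2))
Add(Function('p')(139), Function('s')(-141)) = Add(Add(-10, 139), Pow(Add(-11, -141), Rational(1, 2))) = Add(129, Pow(-152, Rational(1, 2))) = Add(129, Mul(2, I, Pow(38, Rational(1, 2))))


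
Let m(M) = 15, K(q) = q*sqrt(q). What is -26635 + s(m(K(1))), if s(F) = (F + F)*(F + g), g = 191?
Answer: -20455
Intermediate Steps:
K(q) = q**(3/2)
s(F) = 2*F*(191 + F) (s(F) = (F + F)*(F + 191) = (2*F)*(191 + F) = 2*F*(191 + F))
-26635 + s(m(K(1))) = -26635 + 2*15*(191 + 15) = -26635 + 2*15*206 = -26635 + 6180 = -20455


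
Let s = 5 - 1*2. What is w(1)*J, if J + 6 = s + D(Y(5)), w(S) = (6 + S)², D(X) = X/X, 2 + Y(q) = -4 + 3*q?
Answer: -98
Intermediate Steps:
Y(q) = -6 + 3*q (Y(q) = -2 + (-4 + 3*q) = -6 + 3*q)
D(X) = 1
s = 3 (s = 5 - 2 = 3)
J = -2 (J = -6 + (3 + 1) = -6 + 4 = -2)
w(1)*J = (6 + 1)²*(-2) = 7²*(-2) = 49*(-2) = -98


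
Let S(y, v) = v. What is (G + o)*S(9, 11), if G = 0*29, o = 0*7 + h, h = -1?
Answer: -11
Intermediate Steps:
o = -1 (o = 0*7 - 1 = 0 - 1 = -1)
G = 0
(G + o)*S(9, 11) = (0 - 1)*11 = -1*11 = -11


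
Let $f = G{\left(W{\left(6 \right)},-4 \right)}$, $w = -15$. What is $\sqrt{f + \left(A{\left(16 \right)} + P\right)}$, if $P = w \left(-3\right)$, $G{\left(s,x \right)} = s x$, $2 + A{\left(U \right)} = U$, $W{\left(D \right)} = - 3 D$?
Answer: $\sqrt{131} \approx 11.446$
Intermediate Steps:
$A{\left(U \right)} = -2 + U$
$P = 45$ ($P = \left(-15\right) \left(-3\right) = 45$)
$f = 72$ ($f = \left(-3\right) 6 \left(-4\right) = \left(-18\right) \left(-4\right) = 72$)
$\sqrt{f + \left(A{\left(16 \right)} + P\right)} = \sqrt{72 + \left(\left(-2 + 16\right) + 45\right)} = \sqrt{72 + \left(14 + 45\right)} = \sqrt{72 + 59} = \sqrt{131}$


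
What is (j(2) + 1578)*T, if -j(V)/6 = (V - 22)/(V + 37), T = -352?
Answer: -7235008/13 ≈ -5.5654e+5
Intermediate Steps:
j(V) = -6*(-22 + V)/(37 + V) (j(V) = -6*(V - 22)/(V + 37) = -6*(-22 + V)/(37 + V))
(j(2) + 1578)*T = (6*(22 - 1*2)/(37 + 2) + 1578)*(-352) = (6*(22 - 2)/39 + 1578)*(-352) = (6*(1/39)*20 + 1578)*(-352) = (40/13 + 1578)*(-352) = (20554/13)*(-352) = -7235008/13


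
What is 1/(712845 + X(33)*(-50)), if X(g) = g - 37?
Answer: 1/713045 ≈ 1.4024e-6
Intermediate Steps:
X(g) = -37 + g
1/(712845 + X(33)*(-50)) = 1/(712845 + (-37 + 33)*(-50)) = 1/(712845 - 4*(-50)) = 1/(712845 + 200) = 1/713045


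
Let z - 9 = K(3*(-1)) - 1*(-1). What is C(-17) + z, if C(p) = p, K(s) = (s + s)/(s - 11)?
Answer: -46/7 ≈ -6.5714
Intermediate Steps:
K(s) = 2*s/(-11 + s) (K(s) = (2*s)/(-11 + s) = 2*s/(-11 + s))
z = 73/7 (z = 9 + (2*(3*(-1))/(-11 + 3*(-1)) - 1*(-1)) = 9 + (2*(-3)/(-11 - 3) + 1) = 9 + (2*(-3)/(-14) + 1) = 9 + (2*(-3)*(-1/14) + 1) = 9 + (3/7 + 1) = 9 + 10/7 = 73/7 ≈ 10.429)
C(-17) + z = -17 + 73/7 = -46/7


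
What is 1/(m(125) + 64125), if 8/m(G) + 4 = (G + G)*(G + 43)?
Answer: 10499/673248377 ≈ 1.5595e-5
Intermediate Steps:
m(G) = 8/(-4 + 2*G*(43 + G)) (m(G) = 8/(-4 + (G + G)*(G + 43)) = 8/(-4 + (2*G)*(43 + G)) = 8/(-4 + 2*G*(43 + G)))
1/(m(125) + 64125) = 1/(4/(-2 + 125² + 43*125) + 64125) = 1/(4/(-2 + 15625 + 5375) + 64125) = 1/(4/20998 + 64125) = 1/(4*(1/20998) + 64125) = 1/(2/10499 + 64125) = 1/(673248377/10499) = 10499/673248377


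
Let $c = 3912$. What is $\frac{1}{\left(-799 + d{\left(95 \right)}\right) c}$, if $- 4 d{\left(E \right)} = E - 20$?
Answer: $- \frac{1}{3199038} \approx -3.1259 \cdot 10^{-7}$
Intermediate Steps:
$d{\left(E \right)} = 5 - \frac{E}{4}$ ($d{\left(E \right)} = - \frac{E - 20}{4} = - \frac{-20 + E}{4} = 5 - \frac{E}{4}$)
$\frac{1}{\left(-799 + d{\left(95 \right)}\right) c} = \frac{1}{\left(-799 + \left(5 - \frac{95}{4}\right)\right) 3912} = \frac{1}{-799 + \left(5 - \frac{95}{4}\right)} \frac{1}{3912} = \frac{1}{-799 - \frac{75}{4}} \cdot \frac{1}{3912} = \frac{1}{- \frac{3271}{4}} \cdot \frac{1}{3912} = \left(- \frac{4}{3271}\right) \frac{1}{3912} = - \frac{1}{3199038}$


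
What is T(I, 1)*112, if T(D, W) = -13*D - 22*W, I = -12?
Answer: 15008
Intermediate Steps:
T(D, W) = -22*W - 13*D
T(I, 1)*112 = (-22*1 - 13*(-12))*112 = (-22 + 156)*112 = 134*112 = 15008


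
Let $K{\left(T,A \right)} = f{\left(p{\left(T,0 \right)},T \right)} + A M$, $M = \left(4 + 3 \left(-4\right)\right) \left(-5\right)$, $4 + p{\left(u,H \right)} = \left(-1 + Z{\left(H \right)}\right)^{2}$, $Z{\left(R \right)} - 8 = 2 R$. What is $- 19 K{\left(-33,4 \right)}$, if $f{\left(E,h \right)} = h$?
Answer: $-2413$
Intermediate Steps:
$Z{\left(R \right)} = 8 + 2 R$
$p{\left(u,H \right)} = -4 + \left(7 + 2 H\right)^{2}$ ($p{\left(u,H \right)} = -4 + \left(-1 + \left(8 + 2 H\right)\right)^{2} = -4 + \left(7 + 2 H\right)^{2}$)
$M = 40$ ($M = \left(4 - 12\right) \left(-5\right) = \left(-8\right) \left(-5\right) = 40$)
$K{\left(T,A \right)} = T + 40 A$ ($K{\left(T,A \right)} = T + A 40 = T + 40 A$)
$- 19 K{\left(-33,4 \right)} = - 19 \left(-33 + 40 \cdot 4\right) = - 19 \left(-33 + 160\right) = \left(-19\right) 127 = -2413$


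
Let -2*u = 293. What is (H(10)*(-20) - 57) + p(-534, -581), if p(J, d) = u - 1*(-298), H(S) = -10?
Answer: 589/2 ≈ 294.50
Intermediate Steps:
u = -293/2 (u = -½*293 = -293/2 ≈ -146.50)
p(J, d) = 303/2 (p(J, d) = -293/2 - 1*(-298) = -293/2 + 298 = 303/2)
(H(10)*(-20) - 57) + p(-534, -581) = (-10*(-20) - 57) + 303/2 = (200 - 57) + 303/2 = 143 + 303/2 = 589/2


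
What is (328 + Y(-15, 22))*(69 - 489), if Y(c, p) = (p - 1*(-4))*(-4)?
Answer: -94080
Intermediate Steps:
Y(c, p) = -16 - 4*p (Y(c, p) = (p + 4)*(-4) = (4 + p)*(-4) = -16 - 4*p)
(328 + Y(-15, 22))*(69 - 489) = (328 + (-16 - 4*22))*(69 - 489) = (328 + (-16 - 88))*(-420) = (328 - 104)*(-420) = 224*(-420) = -94080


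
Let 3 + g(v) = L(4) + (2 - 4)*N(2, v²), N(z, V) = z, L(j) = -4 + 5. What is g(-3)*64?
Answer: -384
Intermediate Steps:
L(j) = 1
g(v) = -6 (g(v) = -3 + (1 + (2 - 4)*2) = -3 + (1 - 2*2) = -3 + (1 - 4) = -3 - 3 = -6)
g(-3)*64 = -6*64 = -384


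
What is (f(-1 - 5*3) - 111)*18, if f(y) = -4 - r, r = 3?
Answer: -2124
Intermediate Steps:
f(y) = -7 (f(y) = -4 - 1*3 = -4 - 3 = -7)
(f(-1 - 5*3) - 111)*18 = (-7 - 111)*18 = -118*18 = -2124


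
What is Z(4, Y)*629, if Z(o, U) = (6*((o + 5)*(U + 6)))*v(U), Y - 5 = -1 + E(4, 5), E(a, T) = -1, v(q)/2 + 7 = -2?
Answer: -5502492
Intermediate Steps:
v(q) = -18 (v(q) = -14 + 2*(-2) = -14 - 4 = -18)
Y = 3 (Y = 5 + (-1 - 1) = 5 - 2 = 3)
Z(o, U) = -108*(5 + o)*(6 + U) (Z(o, U) = (6*((o + 5)*(U + 6)))*(-18) = (6*((5 + o)*(6 + U)))*(-18) = (6*(5 + o)*(6 + U))*(-18) = -108*(5 + o)*(6 + U))
Z(4, Y)*629 = (-3240 - 648*4 - 540*3 - 108*3*4)*629 = (-3240 - 2592 - 1620 - 1296)*629 = -8748*629 = -5502492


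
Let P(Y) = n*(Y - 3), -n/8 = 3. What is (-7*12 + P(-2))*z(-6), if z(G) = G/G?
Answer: 36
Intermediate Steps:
n = -24 (n = -8*3 = -24)
P(Y) = 72 - 24*Y (P(Y) = -24*(Y - 3) = -24*(-3 + Y) = 72 - 24*Y)
z(G) = 1
(-7*12 + P(-2))*z(-6) = (-7*12 + (72 - 24*(-2)))*1 = (-84 + (72 + 48))*1 = (-84 + 120)*1 = 36*1 = 36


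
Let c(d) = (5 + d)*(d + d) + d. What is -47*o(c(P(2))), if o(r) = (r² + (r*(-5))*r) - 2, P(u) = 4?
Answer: 1085982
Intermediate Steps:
c(d) = d + 2*d*(5 + d) (c(d) = (5 + d)*(2*d) + d = 2*d*(5 + d) + d = d + 2*d*(5 + d))
o(r) = -2 - 4*r² (o(r) = (r² + (-5*r)*r) - 2 = (r² - 5*r²) - 2 = -4*r² - 2 = -2 - 4*r²)
-47*o(c(P(2))) = -47*(-2 - 4*16*(11 + 2*4)²) = -47*(-2 - 4*16*(11 + 8)²) = -47*(-2 - 4*(4*19)²) = -47*(-2 - 4*76²) = -47*(-2 - 4*5776) = -47*(-2 - 23104) = -47*(-23106) = 1085982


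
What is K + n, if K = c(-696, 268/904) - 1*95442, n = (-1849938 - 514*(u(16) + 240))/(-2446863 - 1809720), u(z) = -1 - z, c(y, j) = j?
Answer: -91813306417415/961987758 ≈ -95441.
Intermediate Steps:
n = 1964560/4256583 (n = (-1849938 - 514*((-1 - 1*16) + 240))/(-2446863 - 1809720) = (-1849938 - 514*((-1 - 16) + 240))/(-4256583) = (-1849938 - 514*(-17 + 240))*(-1/4256583) = (-1849938 - 514*223)*(-1/4256583) = (-1849938 - 114622)*(-1/4256583) = -1964560*(-1/4256583) = 1964560/4256583 ≈ 0.46153)
K = -21569825/226 (K = 268/904 - 1*95442 = 268*(1/904) - 95442 = 67/226 - 95442 = -21569825/226 ≈ -95442.)
K + n = -21569825/226 + 1964560/4256583 = -91813306417415/961987758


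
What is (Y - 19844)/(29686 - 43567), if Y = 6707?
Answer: 4379/4627 ≈ 0.94640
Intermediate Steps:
(Y - 19844)/(29686 - 43567) = (6707 - 19844)/(29686 - 43567) = -13137/(-13881) = -13137*(-1/13881) = 4379/4627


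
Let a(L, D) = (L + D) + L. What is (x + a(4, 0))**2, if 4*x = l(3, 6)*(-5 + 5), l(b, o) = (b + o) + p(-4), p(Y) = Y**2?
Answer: 64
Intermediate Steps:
l(b, o) = 16 + b + o (l(b, o) = (b + o) + (-4)**2 = (b + o) + 16 = 16 + b + o)
x = 0 (x = ((16 + 3 + 6)*(-5 + 5))/4 = (25*0)/4 = (1/4)*0 = 0)
a(L, D) = D + 2*L (a(L, D) = (D + L) + L = D + 2*L)
(x + a(4, 0))**2 = (0 + (0 + 2*4))**2 = (0 + (0 + 8))**2 = (0 + 8)**2 = 8**2 = 64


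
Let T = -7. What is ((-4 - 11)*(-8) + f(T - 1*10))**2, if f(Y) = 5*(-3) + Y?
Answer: 7744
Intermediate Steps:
f(Y) = -15 + Y
((-4 - 11)*(-8) + f(T - 1*10))**2 = ((-4 - 11)*(-8) + (-15 + (-7 - 1*10)))**2 = (-15*(-8) + (-15 + (-7 - 10)))**2 = (120 + (-15 - 17))**2 = (120 - 32)**2 = 88**2 = 7744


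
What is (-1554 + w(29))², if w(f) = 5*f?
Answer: 1985281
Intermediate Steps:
(-1554 + w(29))² = (-1554 + 5*29)² = (-1554 + 145)² = (-1409)² = 1985281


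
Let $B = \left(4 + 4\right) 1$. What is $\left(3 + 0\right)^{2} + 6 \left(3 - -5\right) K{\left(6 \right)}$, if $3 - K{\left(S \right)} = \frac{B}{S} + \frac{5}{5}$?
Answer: $41$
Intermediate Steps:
$B = 8$ ($B = 8 \cdot 1 = 8$)
$K{\left(S \right)} = 2 - \frac{8}{S}$ ($K{\left(S \right)} = 3 - \left(\frac{8}{S} + \frac{5}{5}\right) = 3 - \left(\frac{8}{S} + 5 \cdot \frac{1}{5}\right) = 3 - \left(\frac{8}{S} + 1\right) = 3 - \left(1 + \frac{8}{S}\right) = 2 - \frac{8}{S}$)
$\left(3 + 0\right)^{2} + 6 \left(3 - -5\right) K{\left(6 \right)} = \left(3 + 0\right)^{2} + 6 \left(3 - -5\right) \left(2 - \frac{8}{6}\right) = 3^{2} + 6 \left(3 + 5\right) \left(2 - \frac{4}{3}\right) = 9 + 6 \cdot 8 \left(2 - \frac{4}{3}\right) = 9 + 48 \cdot \frac{2}{3} = 9 + 32 = 41$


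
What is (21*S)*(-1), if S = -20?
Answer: 420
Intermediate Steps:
(21*S)*(-1) = (21*(-20))*(-1) = -420*(-1) = 420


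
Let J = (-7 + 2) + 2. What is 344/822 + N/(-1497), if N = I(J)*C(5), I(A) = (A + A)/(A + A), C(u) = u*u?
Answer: 82403/205089 ≈ 0.40179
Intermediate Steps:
J = -3 (J = -5 + 2 = -3)
C(u) = u²
I(A) = 1 (I(A) = (2*A)/((2*A)) = (2*A)*(1/(2*A)) = 1)
N = 25 (N = 1*5² = 1*25 = 25)
344/822 + N/(-1497) = 344/822 + 25/(-1497) = 344*(1/822) + 25*(-1/1497) = 172/411 - 25/1497 = 82403/205089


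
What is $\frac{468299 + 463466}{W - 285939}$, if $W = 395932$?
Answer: $\frac{931765}{109993} \approx 8.4711$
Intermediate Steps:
$\frac{468299 + 463466}{W - 285939} = \frac{468299 + 463466}{395932 - 285939} = \frac{931765}{109993}$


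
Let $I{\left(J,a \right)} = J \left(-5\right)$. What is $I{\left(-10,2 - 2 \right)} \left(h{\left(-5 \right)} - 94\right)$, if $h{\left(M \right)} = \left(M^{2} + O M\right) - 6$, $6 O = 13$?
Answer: $- \frac{12875}{3} \approx -4291.7$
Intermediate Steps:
$O = \frac{13}{6}$ ($O = \frac{1}{6} \cdot 13 = \frac{13}{6} \approx 2.1667$)
$I{\left(J,a \right)} = - 5 J$
$h{\left(M \right)} = -6 + M^{2} + \frac{13 M}{6}$ ($h{\left(M \right)} = \left(M^{2} + \frac{13 M}{6}\right) - 6 = -6 + M^{2} + \frac{13 M}{6}$)
$I{\left(-10,2 - 2 \right)} \left(h{\left(-5 \right)} - 94\right) = \left(-5\right) \left(-10\right) \left(\left(-6 + \left(-5\right)^{2} + \frac{13}{6} \left(-5\right)\right) - 94\right) = 50 \left(\left(-6 + 25 - \frac{65}{6}\right) - 94\right) = 50 \left(\frac{49}{6} - 94\right) = 50 \left(- \frac{515}{6}\right) = - \frac{12875}{3}$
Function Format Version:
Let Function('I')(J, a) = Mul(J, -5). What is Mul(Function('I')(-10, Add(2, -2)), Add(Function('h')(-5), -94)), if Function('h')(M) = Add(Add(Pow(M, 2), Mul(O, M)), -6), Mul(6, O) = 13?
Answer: Rational(-12875, 3) ≈ -4291.7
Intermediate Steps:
O = Rational(13, 6) (O = Mul(Rational(1, 6), 13) = Rational(13, 6) ≈ 2.1667)
Function('I')(J, a) = Mul(-5, J)
Function('h')(M) = Add(-6, Pow(M, 2), Mul(Rational(13, 6), M)) (Function('h')(M) = Add(Add(Pow(M, 2), Mul(Rational(13, 6), M)), -6) = Add(-6, Pow(M, 2), Mul(Rational(13, 6), M)))
Mul(Function('I')(-10, Add(2, -2)), Add(Function('h')(-5), -94)) = Mul(Mul(-5, -10), Add(Add(-6, Pow(-5, 2), Mul(Rational(13, 6), -5)), -94)) = Mul(50, Add(Add(-6, 25, Rational(-65, 6)), -94)) = Mul(50, Add(Rational(49, 6), -94)) = Mul(50, Rational(-515, 6)) = Rational(-12875, 3)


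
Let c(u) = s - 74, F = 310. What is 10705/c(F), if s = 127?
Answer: 10705/53 ≈ 201.98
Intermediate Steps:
c(u) = 53 (c(u) = 127 - 74 = 53)
10705/c(F) = 10705/53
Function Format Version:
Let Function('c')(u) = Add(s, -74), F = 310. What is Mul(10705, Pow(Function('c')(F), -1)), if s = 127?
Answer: Rational(10705, 53) ≈ 201.98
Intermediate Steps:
Function('c')(u) = 53 (Function('c')(u) = Add(127, -74) = 53)
Mul(10705, Pow(Function('c')(F), -1)) = Mul(10705, Pow(53, -1)) = Mul(10705, Rational(1, 53)) = Rational(10705, 53)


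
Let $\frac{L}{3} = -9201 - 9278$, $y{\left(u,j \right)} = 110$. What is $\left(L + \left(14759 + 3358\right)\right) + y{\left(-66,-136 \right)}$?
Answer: $-37210$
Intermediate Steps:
$L = -55437$ ($L = 3 \left(-9201 - 9278\right) = 3 \left(-18479\right) = -55437$)
$\left(L + \left(14759 + 3358\right)\right) + y{\left(-66,-136 \right)} = \left(-55437 + \left(14759 + 3358\right)\right) + 110 = \left(-55437 + 18117\right) + 110 = -37320 + 110 = -37210$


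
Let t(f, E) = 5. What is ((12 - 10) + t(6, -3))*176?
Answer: 1232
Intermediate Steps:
((12 - 10) + t(6, -3))*176 = ((12 - 10) + 5)*176 = (2 + 5)*176 = 7*176 = 1232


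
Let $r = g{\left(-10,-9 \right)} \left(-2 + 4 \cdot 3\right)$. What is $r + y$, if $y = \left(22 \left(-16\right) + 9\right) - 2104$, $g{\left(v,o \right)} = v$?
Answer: $-2547$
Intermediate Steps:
$r = -100$ ($r = - 10 \left(-2 + 4 \cdot 3\right) = - 10 \left(-2 + 12\right) = \left(-10\right) 10 = -100$)
$y = -2447$ ($y = \left(-352 + 9\right) - 2104 = -343 - 2104 = -2447$)
$r + y = -100 - 2447 = -2547$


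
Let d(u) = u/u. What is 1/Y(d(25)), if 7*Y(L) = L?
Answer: 7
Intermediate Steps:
d(u) = 1
Y(L) = L/7
1/Y(d(25)) = 1/((⅐)*1) = 1/(⅐) = 7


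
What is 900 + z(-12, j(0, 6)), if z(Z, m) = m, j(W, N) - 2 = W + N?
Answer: 908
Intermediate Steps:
j(W, N) = 2 + N + W (j(W, N) = 2 + (W + N) = 2 + (N + W) = 2 + N + W)
900 + z(-12, j(0, 6)) = 900 + (2 + 6 + 0) = 900 + 8 = 908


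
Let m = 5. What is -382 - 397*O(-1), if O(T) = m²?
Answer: -10307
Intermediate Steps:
O(T) = 25 (O(T) = 5² = 25)
-382 - 397*O(-1) = -382 - 397*25 = -382 - 9925 = -10307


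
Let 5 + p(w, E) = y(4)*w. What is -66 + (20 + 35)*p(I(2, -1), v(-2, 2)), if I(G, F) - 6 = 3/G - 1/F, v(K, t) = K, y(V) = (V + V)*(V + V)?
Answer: 29579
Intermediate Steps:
y(V) = 4*V**2 (y(V) = (2*V)*(2*V) = 4*V**2)
I(G, F) = 6 - 1/F + 3/G (I(G, F) = 6 + (3/G - 1/F) = 6 + (-1/F + 3/G) = 6 - 1/F + 3/G)
p(w, E) = -5 + 64*w (p(w, E) = -5 + (4*4**2)*w = -5 + (4*16)*w = -5 + 64*w)
-66 + (20 + 35)*p(I(2, -1), v(-2, 2)) = -66 + (20 + 35)*(-5 + 64*(6 - 1/(-1) + 3/2)) = -66 + 55*(-5 + 64*(6 - 1*(-1) + 3*(1/2))) = -66 + 55*(-5 + 64*(6 + 1 + 3/2)) = -66 + 55*(-5 + 64*(17/2)) = -66 + 55*(-5 + 544) = -66 + 55*539 = -66 + 29645 = 29579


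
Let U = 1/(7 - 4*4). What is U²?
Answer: 1/81 ≈ 0.012346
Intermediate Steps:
U = -⅑ (U = 1/(7 - 16) = 1/(-9) = -⅑ ≈ -0.11111)
U² = (-⅑)² = 1/81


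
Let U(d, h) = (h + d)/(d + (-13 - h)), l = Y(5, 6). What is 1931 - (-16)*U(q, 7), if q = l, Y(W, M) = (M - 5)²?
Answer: 36561/19 ≈ 1924.3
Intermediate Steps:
Y(W, M) = (-5 + M)²
l = 1 (l = (-5 + 6)² = 1² = 1)
q = 1
U(d, h) = (d + h)/(-13 + d - h)
1931 - (-16)*U(q, 7) = 1931 - (-16)*(1 + 7)/(-13 + 1 - 1*7) = 1931 - (-16)*8/(-13 + 1 - 7) = 1931 - (-16)*8/(-19) = 1931 - (-16)*(-1/19*8) = 1931 - (-16)*(-8)/19 = 1931 - 1*128/19 = 1931 - 128/19 = 36561/19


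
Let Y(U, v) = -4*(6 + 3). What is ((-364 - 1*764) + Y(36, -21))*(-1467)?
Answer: 1707588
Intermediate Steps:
Y(U, v) = -36 (Y(U, v) = -4*9 = -36)
((-364 - 1*764) + Y(36, -21))*(-1467) = ((-364 - 1*764) - 36)*(-1467) = ((-364 - 764) - 36)*(-1467) = (-1128 - 36)*(-1467) = -1164*(-1467) = 1707588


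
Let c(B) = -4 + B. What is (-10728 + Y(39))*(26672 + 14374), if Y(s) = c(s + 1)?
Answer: -438863832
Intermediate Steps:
Y(s) = -3 + s (Y(s) = -4 + (s + 1) = -4 + (1 + s) = -3 + s)
(-10728 + Y(39))*(26672 + 14374) = (-10728 + (-3 + 39))*(26672 + 14374) = (-10728 + 36)*41046 = -10692*41046 = -438863832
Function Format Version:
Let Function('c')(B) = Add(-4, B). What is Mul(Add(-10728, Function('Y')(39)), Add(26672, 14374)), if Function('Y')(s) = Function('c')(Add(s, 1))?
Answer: -438863832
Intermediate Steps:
Function('Y')(s) = Add(-3, s) (Function('Y')(s) = Add(-4, Add(s, 1)) = Add(-4, Add(1, s)) = Add(-3, s))
Mul(Add(-10728, Function('Y')(39)), Add(26672, 14374)) = Mul(Add(-10728, Add(-3, 39)), Add(26672, 14374)) = Mul(Add(-10728, 36), 41046) = Mul(-10692, 41046) = -438863832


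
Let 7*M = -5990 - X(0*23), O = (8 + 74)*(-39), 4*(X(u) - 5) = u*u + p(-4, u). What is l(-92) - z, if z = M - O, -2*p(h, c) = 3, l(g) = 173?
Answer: -17349/8 ≈ -2168.6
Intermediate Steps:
p(h, c) = -3/2 (p(h, c) = -1/2*3 = -3/2)
X(u) = 37/8 + u**2/4 (X(u) = 5 + (u*u - 3/2)/4 = 5 + (u**2 - 3/2)/4 = 5 + (-3/2 + u**2)/4 = 5 + (-3/8 + u**2/4) = 37/8 + u**2/4)
O = -3198 (O = 82*(-39) = -3198)
M = -6851/8 (M = (-5990 - (37/8 + (0*23)**2/4))/7 = (-5990 - (37/8 + (1/4)*0**2))/7 = (-5990 - (37/8 + (1/4)*0))/7 = (-5990 - (37/8 + 0))/7 = (-5990 - 1*37/8)/7 = (-5990 - 37/8)/7 = (1/7)*(-47957/8) = -6851/8 ≈ -856.38)
z = 18733/8 (z = -6851/8 - 1*(-3198) = -6851/8 + 3198 = 18733/8 ≈ 2341.6)
l(-92) - z = 173 - 1*18733/8 = 173 - 18733/8 = -17349/8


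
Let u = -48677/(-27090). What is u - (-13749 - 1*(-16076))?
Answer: -62989753/27090 ≈ -2325.2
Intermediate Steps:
u = 48677/27090 (u = -48677*(-1/27090) = 48677/27090 ≈ 1.7969)
u - (-13749 - 1*(-16076)) = 48677/27090 - (-13749 - 1*(-16076)) = 48677/27090 - (-13749 + 16076) = 48677/27090 - 1*2327 = 48677/27090 - 2327 = -62989753/27090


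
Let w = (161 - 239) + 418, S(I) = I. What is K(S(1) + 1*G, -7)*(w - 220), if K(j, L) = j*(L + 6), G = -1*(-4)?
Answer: -600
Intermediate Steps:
G = 4
K(j, L) = j*(6 + L)
w = 340 (w = -78 + 418 = 340)
K(S(1) + 1*G, -7)*(w - 220) = ((1 + 1*4)*(6 - 7))*(340 - 220) = ((1 + 4)*(-1))*120 = (5*(-1))*120 = -5*120 = -600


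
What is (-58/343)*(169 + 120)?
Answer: -16762/343 ≈ -48.869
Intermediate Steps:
(-58/343)*(169 + 120) = -58*1/343*289 = -58/343*289 = -16762/343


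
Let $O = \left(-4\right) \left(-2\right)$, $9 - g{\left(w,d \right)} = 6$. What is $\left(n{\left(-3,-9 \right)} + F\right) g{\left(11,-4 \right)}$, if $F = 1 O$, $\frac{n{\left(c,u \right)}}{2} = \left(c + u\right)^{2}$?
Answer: $888$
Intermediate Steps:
$g{\left(w,d \right)} = 3$ ($g{\left(w,d \right)} = 9 - 6 = 3$)
$O = 8$
$n{\left(c,u \right)} = 2 \left(c + u\right)^{2}$
$F = 8$ ($F = 1 \cdot 8 = 8$)
$\left(n{\left(-3,-9 \right)} + F\right) g{\left(11,-4 \right)} = \left(2 \left(-3 - 9\right)^{2} + 8\right) 3 = \left(2 \left(-12\right)^{2} + 8\right) 3 = \left(2 \cdot 144 + 8\right) 3 = \left(288 + 8\right) 3 = 296 \cdot 3 = 888$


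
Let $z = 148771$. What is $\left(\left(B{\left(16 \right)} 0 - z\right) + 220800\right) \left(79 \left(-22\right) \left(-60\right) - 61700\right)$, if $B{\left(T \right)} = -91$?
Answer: $3066994820$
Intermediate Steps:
$\left(\left(B{\left(16 \right)} 0 - z\right) + 220800\right) \left(79 \left(-22\right) \left(-60\right) - 61700\right) = \left(\left(\left(-91\right) 0 - 148771\right) + 220800\right) \left(79 \left(-22\right) \left(-60\right) - 61700\right) = \left(\left(0 - 148771\right) + 220800\right) \left(\left(-1738\right) \left(-60\right) - 61700\right) = \left(-148771 + 220800\right) \left(104280 - 61700\right) = 72029 \cdot 42580 = 3066994820$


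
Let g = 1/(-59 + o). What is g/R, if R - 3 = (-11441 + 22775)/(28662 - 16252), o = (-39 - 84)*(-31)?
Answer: 6205/91154628 ≈ 6.8071e-5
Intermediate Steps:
o = 3813 (o = -123*(-31) = 3813)
R = 24282/6205 (R = 3 + (-11441 + 22775)/(28662 - 16252) = 3 + 11334/12410 = 3 + 11334*(1/12410) = 3 + 5667/6205 = 24282/6205 ≈ 3.9133)
g = 1/3754 (g = 1/(-59 + 3813) = 1/3754 ≈ 0.00026638)
g/R = 1/(3754*(24282/6205)) = (1/3754)*(6205/24282) = 6205/91154628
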